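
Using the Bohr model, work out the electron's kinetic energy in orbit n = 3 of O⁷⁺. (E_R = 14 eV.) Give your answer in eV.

100 eV

For a Coulomb orbit the virial theorem gives K = −E_n.
E_n = −E_R·Z²/n², so K = E_R·Z²/n² = 14 × 8²/3² = 100 eV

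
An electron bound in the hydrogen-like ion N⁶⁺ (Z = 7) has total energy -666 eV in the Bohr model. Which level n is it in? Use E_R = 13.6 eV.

1

E_n = −E_R Z²/n² ⇒ n² = E_R Z²/(−E_n) = 13.6 × 7² / 666 ≈ 1.00
n = 1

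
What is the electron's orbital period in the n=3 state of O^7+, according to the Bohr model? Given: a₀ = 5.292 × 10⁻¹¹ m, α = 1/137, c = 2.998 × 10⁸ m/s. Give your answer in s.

r = n²a₀/Z = 3²·5.292 × 10⁻¹¹/8 = 5.954 × 10⁻¹¹ m
v = Zαc/n = 8·0.007299·2.998 × 10⁸/3 = 5.836 × 10⁶ m/s
T = 2πr/v = 6.410 × 10⁻¹⁷ s

6.410 × 10⁻¹⁷ s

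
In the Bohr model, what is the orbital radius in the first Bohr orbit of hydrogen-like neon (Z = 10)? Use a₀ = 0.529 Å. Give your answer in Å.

r_n = n²a₀/Z = 1² × 0.529 / 10
    = 1 × 0.529 / 10 = 0.0529 Å

0.0529 Å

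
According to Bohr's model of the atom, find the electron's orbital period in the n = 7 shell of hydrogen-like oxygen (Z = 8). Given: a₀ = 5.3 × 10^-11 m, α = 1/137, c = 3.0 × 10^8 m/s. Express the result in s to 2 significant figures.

r = n²a₀/Z = 7²·5.3 × 10^-11/8 = 3.2 × 10^-10 m
v = Zαc/n = 8·0.0073·3.0 × 10^8/7 = 2.5 × 10^6 m/s
T = 2πr/v = 8.2 × 10^-16 s

8.2 × 10^-16 s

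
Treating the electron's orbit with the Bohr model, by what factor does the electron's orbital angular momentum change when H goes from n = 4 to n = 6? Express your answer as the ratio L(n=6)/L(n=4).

3/2

L = nℏ depends only on n, so L ∝ n.
L(n=6)/L(n=4) = (6/4)^1 = 3/2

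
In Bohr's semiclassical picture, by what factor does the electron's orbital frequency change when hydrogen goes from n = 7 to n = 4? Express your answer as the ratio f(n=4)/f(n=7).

343/64

f ∝ Z^2 · n^-3; with Z fixed, f ∝ n^-3.
f(n=4)/f(n=7) = (4/7)^-3 = 343/64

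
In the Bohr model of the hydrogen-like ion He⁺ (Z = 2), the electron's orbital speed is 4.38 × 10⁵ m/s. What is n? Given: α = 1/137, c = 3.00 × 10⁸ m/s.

v_n = Zαc/n ⇒ n = Zαc/v = 2 × 0.00730 × 3.00 × 10⁸ / 4.38 × 10⁵ ≈ 10.00
n = 10

10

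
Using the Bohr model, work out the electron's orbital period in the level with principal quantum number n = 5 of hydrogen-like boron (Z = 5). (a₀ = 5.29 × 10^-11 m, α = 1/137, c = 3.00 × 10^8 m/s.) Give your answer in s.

7.59 × 10^-16 s

r = n²a₀/Z = 5²·5.29 × 10^-11/5 = 2.64 × 10^-10 m
v = Zαc/n = 5·0.00730·3.00 × 10^8/5 = 2.19 × 10^6 m/s
T = 2πr/v = 7.59 × 10^-16 s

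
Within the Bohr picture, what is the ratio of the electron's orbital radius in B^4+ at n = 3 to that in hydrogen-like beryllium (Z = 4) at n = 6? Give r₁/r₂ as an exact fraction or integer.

r ∝ Z^-1 · n^2
r₁/r₂ = (5/4)^-1 · (3/6)^2 = 1/5

1/5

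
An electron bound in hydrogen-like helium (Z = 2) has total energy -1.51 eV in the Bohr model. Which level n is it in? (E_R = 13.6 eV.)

E_n = −E_R Z²/n² ⇒ n² = E_R Z²/(−E_n) = 13.6 × 2² / 1.51 ≈ 36.03
n = 6

6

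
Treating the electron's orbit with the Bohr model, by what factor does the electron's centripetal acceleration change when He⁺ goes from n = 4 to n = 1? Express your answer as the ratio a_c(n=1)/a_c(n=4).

256

a_c ∝ Z^3 · n^-4; with Z fixed, a_c ∝ n^-4.
a_c(n=1)/a_c(n=4) = (1/4)^-4 = 256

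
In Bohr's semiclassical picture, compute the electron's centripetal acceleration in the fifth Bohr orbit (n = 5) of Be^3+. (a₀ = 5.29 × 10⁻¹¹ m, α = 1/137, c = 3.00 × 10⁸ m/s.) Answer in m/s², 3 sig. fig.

9.28 × 10²¹ m/s²

r = n²a₀/Z = 3.31 × 10⁻¹⁰ m, v = Zαc/n = 1.75 × 10⁶ m/s
a = v²/r = (1.75 × 10⁶)² / 3.31 × 10⁻¹⁰ = 9.28 × 10²¹ m/s²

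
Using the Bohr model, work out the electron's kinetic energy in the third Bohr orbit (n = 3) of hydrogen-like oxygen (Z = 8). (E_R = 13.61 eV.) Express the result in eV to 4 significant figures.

For a Coulomb orbit the virial theorem gives K = −E_n.
E_n = −E_R·Z²/n², so K = E_R·Z²/n² = 13.61 × 8²/3² = 96.78 eV

96.78 eV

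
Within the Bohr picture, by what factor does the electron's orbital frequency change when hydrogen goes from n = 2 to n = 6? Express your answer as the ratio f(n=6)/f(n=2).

1/27

f ∝ Z^2 · n^-3; with Z fixed, f ∝ n^-3.
f(n=6)/f(n=2) = (6/2)^-3 = 1/27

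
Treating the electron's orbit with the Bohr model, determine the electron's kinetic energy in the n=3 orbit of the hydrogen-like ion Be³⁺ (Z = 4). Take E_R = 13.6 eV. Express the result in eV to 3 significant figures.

For a Coulomb orbit the virial theorem gives K = −E_n.
E_n = −E_R·Z²/n², so K = E_R·Z²/n² = 13.6 × 4²/3² = 24.2 eV

24.2 eV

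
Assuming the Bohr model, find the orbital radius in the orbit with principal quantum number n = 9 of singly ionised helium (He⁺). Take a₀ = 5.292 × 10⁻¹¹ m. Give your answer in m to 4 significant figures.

2.143 × 10⁻⁹ m

r_n = n²a₀/Z = 9² × 5.292 × 10⁻¹¹ / 2
    = 81 × 5.292 × 10⁻¹¹ / 2 = 2.143 × 10⁻⁹ m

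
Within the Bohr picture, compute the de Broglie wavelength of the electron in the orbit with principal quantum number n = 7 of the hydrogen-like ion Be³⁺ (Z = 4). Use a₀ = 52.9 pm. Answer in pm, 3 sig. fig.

582 pm

The Bohr quantisation condition is nλ = 2πr_n.
r_n = n²a₀/Z = 648 pm
λ = 2πr_n/n = 2π·648/7 = 582 pm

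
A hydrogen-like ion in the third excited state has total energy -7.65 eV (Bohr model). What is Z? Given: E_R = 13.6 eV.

E_n = −E_R Z²/n² ⇒ Z² = −E_n n²/E_R = 7.65 × 4² / 13.6 ≈ 9.00
Z = 3

3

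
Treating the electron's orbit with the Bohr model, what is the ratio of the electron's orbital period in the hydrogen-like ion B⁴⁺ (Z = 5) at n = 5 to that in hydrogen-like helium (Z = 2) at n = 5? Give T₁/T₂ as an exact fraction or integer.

T ∝ Z^-2 · n^3
T₁/T₂ = (5/2)^-2 · (5/5)^3 = 4/25

4/25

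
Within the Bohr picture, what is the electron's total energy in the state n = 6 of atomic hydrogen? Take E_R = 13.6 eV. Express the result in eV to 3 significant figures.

-0.378 eV

E_n = −E_R·Z²/n² = −13.6 × 1²/6² = -0.378 eV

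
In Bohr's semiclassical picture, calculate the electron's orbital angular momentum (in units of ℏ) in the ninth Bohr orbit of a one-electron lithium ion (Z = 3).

L_n = nℏ, so L/ℏ = n = 9.

9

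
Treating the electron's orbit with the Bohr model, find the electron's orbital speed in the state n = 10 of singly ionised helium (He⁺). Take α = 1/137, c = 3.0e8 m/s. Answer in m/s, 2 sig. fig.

v_n = Zαc/n = 2 × 0.0073 × 3.0e8 / 10
    = 4.4e5 m/s

4.4e5 m/s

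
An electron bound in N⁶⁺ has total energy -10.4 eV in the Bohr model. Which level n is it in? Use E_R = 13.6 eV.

E_n = −E_R Z²/n² ⇒ n² = E_R Z²/(−E_n) = 13.6 × 7² / 10.4 ≈ 64.08
n = 8

8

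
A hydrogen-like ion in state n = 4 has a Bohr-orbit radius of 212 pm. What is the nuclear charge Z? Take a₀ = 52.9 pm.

4

r_n = n²a₀/Z ⇒ Z = n²a₀/r = 4² × 52.9 / 212 ≈ 3.99
Z = 4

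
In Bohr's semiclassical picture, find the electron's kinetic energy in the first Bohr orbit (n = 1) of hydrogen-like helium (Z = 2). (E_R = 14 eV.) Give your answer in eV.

For a Coulomb orbit the virial theorem gives K = −E_n.
E_n = −E_R·Z²/n², so K = E_R·Z²/n² = 14 × 2²/1² = 56 eV

56 eV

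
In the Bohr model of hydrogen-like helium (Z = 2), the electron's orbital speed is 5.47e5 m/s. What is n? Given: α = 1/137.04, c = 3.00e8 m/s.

8

v_n = Zαc/n ⇒ n = Zαc/v = 2 × 0.00730 × 3.00e8 / 5.47e5 ≈ 8.00
n = 8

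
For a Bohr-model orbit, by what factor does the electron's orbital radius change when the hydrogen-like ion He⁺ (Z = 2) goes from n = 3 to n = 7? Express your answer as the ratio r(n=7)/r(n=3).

r ∝ Z^-1 · n^2; with Z fixed, r ∝ n^2.
r(n=7)/r(n=3) = (7/3)^2 = 49/9

49/9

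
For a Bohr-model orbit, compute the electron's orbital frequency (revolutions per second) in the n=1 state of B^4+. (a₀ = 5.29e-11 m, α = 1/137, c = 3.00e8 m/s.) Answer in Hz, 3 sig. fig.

1.65e17 Hz

r = n²a₀/Z = 1.06e-11 m, v = Zαc/n = 1.09e7 m/s
f = v/(2πr) = 1.65e17 Hz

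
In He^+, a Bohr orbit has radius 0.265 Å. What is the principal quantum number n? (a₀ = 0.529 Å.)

r_n = n²a₀/Z ⇒ n² = rZ/a₀ = 0.265 × 2 / 0.529 ≈ 1.00
n = 1

1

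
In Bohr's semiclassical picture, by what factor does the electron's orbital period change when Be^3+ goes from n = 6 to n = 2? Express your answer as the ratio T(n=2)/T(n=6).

1/27

T ∝ Z^-2 · n^3; with Z fixed, T ∝ n^3.
T(n=2)/T(n=6) = (2/6)^3 = 1/27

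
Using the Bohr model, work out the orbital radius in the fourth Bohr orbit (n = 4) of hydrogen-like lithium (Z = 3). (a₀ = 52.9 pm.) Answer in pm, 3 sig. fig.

r_n = n²a₀/Z = 4² × 52.9 / 3
    = 16 × 52.9 / 3 = 282 pm

282 pm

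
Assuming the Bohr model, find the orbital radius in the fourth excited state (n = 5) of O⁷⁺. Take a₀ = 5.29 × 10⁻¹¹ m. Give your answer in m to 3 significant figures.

r_n = n²a₀/Z = 5² × 5.29 × 10⁻¹¹ / 8
    = 25 × 5.29 × 10⁻¹¹ / 8 = 1.65 × 10⁻¹⁰ m

1.65 × 10⁻¹⁰ m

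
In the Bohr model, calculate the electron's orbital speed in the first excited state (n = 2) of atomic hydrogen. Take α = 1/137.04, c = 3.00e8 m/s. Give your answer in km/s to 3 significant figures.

1090 km/s

v_n = Zαc/n = 1 × 0.00730 × 3.00e8 / 2
    = 1090 km/s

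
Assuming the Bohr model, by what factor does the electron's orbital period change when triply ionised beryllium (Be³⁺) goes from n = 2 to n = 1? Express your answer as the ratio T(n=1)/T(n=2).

T ∝ Z^-2 · n^3; with Z fixed, T ∝ n^3.
T(n=1)/T(n=2) = (1/2)^3 = 1/8

1/8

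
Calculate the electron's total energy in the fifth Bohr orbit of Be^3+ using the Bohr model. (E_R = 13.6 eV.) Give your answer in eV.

E_n = −E_R·Z²/n² = −13.6 × 4²/5² = -8.70 eV

-8.70 eV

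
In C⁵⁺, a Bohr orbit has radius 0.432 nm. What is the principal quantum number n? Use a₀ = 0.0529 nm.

r_n = n²a₀/Z ⇒ n² = rZ/a₀ = 0.432 × 6 / 0.0529 ≈ 49.00
n = 7

7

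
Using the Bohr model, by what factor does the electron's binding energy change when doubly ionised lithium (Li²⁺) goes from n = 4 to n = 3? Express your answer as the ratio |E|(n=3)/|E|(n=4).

|E| ∝ Z^2 · n^-2; with Z fixed, |E| ∝ n^-2.
|E|(n=3)/|E|(n=4) = (3/4)^-2 = 16/9

16/9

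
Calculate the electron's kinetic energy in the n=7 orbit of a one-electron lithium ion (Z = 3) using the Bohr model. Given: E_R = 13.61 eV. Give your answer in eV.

For a Coulomb orbit the virial theorem gives K = −E_n.
E_n = −E_R·Z²/n², so K = E_R·Z²/n² = 13.61 × 3²/7² = 2.500 eV

2.500 eV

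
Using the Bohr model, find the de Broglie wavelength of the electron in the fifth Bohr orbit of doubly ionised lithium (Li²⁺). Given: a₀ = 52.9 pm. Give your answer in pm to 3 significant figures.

554 pm

The Bohr quantisation condition is nλ = 2πr_n.
r_n = n²a₀/Z = 441 pm
λ = 2πr_n/n = 2π·441/5 = 554 pm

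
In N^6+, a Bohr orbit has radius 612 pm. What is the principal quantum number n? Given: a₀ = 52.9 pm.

9

r_n = n²a₀/Z ⇒ n² = rZ/a₀ = 612 × 7 / 52.9 ≈ 80.98
n = 9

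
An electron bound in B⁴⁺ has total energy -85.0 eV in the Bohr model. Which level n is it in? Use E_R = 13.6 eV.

2

E_n = −E_R Z²/n² ⇒ n² = E_R Z²/(−E_n) = 13.6 × 5² / 85.0 ≈ 4.00
n = 2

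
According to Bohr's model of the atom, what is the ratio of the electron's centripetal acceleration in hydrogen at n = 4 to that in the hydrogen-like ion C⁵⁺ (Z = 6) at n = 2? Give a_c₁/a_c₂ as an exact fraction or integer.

1/3456

a_c ∝ Z^3 · n^-4
a_c₁/a_c₂ = (1/6)^3 · (4/2)^-4 = 1/3456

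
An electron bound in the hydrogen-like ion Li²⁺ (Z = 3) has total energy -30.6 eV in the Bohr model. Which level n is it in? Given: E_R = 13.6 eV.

E_n = −E_R Z²/n² ⇒ n² = E_R Z²/(−E_n) = 13.6 × 3² / 30.6 ≈ 4.00
n = 2

2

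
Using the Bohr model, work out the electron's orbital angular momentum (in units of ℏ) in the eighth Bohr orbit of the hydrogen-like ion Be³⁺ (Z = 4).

8

L_n = nℏ, so L/ℏ = n = 8.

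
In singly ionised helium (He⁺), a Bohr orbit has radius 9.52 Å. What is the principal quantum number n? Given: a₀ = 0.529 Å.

r_n = n²a₀/Z ⇒ n² = rZ/a₀ = 9.52 × 2 / 0.529 ≈ 35.99
n = 6

6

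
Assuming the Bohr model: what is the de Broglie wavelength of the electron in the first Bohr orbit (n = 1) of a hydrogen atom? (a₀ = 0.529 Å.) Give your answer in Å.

3.32 Å

The Bohr quantisation condition is nλ = 2πr_n.
r_n = n²a₀/Z = 0.529 Å
λ = 2πr_n/n = 2π·0.529/1 = 3.32 Å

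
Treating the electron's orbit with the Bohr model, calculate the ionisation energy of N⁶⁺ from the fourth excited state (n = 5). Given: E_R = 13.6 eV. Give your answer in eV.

E_n = −E_R·Z²/n² = −13.6 × 7²/5² eV = -26.7 eV
Ionisation energy = −E_n = 26.7 eV

26.7 eV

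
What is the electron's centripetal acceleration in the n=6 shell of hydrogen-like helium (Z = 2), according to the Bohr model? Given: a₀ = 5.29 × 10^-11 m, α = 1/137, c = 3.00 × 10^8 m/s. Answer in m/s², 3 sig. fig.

5.60 × 10^20 m/s²

r = n²a₀/Z = 9.52 × 10^-10 m, v = Zαc/n = 7.30 × 10^5 m/s
a = v²/r = (7.30 × 10^5)² / 9.52 × 10^-10 = 5.60 × 10^20 m/s²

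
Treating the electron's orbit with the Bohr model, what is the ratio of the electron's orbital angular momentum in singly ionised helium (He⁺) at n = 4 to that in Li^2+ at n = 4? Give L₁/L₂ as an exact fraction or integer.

1

L = nℏ is independent of Z.
L₁/L₂ = n₁/n₂ = 4/4 = 1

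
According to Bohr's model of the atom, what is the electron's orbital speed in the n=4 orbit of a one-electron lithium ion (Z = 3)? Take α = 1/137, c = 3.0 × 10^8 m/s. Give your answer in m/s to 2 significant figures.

1.6 × 10^6 m/s

v_n = Zαc/n = 3 × 0.0073 × 3.0 × 10^8 / 4
    = 1.6 × 10^6 m/s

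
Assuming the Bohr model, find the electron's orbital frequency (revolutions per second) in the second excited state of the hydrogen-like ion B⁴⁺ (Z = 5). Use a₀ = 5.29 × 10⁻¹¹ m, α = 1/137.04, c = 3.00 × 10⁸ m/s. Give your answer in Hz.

6.10 × 10¹⁵ Hz

r = n²a₀/Z = 9.52 × 10⁻¹¹ m, v = Zαc/n = 3.65 × 10⁶ m/s
f = v/(2πr) = 6.10 × 10¹⁵ Hz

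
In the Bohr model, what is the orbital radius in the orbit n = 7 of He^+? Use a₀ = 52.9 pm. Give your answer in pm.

1300 pm

r_n = n²a₀/Z = 7² × 52.9 / 2
    = 49 × 52.9 / 2 = 1300 pm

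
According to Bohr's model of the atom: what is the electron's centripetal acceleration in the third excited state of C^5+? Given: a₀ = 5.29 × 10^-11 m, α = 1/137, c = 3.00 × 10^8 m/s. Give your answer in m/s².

7.65 × 10^22 m/s²

r = n²a₀/Z = 1.41 × 10^-10 m, v = Zαc/n = 3.28 × 10^6 m/s
a = v²/r = (3.28 × 10^6)² / 1.41 × 10^-10 = 7.65 × 10^22 m/s²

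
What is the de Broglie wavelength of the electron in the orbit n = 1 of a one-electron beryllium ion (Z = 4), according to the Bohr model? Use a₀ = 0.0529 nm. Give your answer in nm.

The Bohr quantisation condition is nλ = 2πr_n.
r_n = n²a₀/Z = 0.0132 nm
λ = 2πr_n/n = 2π·0.0132/1 = 0.0831 nm

0.0831 nm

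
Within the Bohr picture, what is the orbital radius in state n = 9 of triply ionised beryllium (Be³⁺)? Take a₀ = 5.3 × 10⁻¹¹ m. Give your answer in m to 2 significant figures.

r_n = n²a₀/Z = 9² × 5.3 × 10⁻¹¹ / 4
    = 81 × 5.3 × 10⁻¹¹ / 4 = 1.1 × 10⁻⁹ m

1.1 × 10⁻⁹ m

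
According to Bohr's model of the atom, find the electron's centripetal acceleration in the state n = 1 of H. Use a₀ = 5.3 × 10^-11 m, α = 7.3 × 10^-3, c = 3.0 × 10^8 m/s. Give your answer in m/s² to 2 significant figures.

9.0 × 10^22 m/s²

r = n²a₀/Z = 5.3 × 10^-11 m, v = Zαc/n = 2.2 × 10^6 m/s
a = v²/r = (2.2 × 10^6)² / 5.3 × 10^-11 = 9.0 × 10^22 m/s²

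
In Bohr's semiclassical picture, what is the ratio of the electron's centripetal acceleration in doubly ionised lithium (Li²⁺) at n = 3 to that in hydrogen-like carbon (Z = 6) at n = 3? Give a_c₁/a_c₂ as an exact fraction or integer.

a_c ∝ Z^3 · n^-4
a_c₁/a_c₂ = (3/6)^3 · (3/3)^-4 = 1/8

1/8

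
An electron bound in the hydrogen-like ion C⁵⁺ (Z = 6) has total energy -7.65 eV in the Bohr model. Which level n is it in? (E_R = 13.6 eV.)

E_n = −E_R Z²/n² ⇒ n² = E_R Z²/(−E_n) = 13.6 × 6² / 7.65 ≈ 64.00
n = 8

8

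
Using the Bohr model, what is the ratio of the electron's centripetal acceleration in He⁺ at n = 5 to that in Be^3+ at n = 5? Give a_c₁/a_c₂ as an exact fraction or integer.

a_c ∝ Z^3 · n^-4
a_c₁/a_c₂ = (2/4)^3 · (5/5)^-4 = 1/8

1/8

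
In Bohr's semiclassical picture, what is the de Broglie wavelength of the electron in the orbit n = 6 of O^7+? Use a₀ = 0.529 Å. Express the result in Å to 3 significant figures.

The Bohr quantisation condition is nλ = 2πr_n.
r_n = n²a₀/Z = 2.38 Å
λ = 2πr_n/n = 2π·2.38/6 = 2.49 Å

2.49 Å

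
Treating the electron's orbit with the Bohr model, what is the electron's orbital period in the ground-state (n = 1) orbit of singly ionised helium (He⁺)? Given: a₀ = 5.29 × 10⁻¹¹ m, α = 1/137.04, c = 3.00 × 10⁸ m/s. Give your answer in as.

r = n²a₀/Z = 1²·5.29 × 10⁻¹¹/2 = 2.65 × 10⁻¹¹ m
v = Zαc/n = 2·0.00730·3.00 × 10⁸/1 = 4.38 × 10⁶ m/s
T = 2πr/v = 3.80 × 10⁻¹⁷ s = 38.0 as

38.0 as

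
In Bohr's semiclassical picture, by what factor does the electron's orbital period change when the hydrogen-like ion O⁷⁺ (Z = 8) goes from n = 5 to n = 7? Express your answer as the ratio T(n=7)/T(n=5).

343/125

T ∝ Z^-2 · n^3; with Z fixed, T ∝ n^3.
T(n=7)/T(n=5) = (7/5)^3 = 343/125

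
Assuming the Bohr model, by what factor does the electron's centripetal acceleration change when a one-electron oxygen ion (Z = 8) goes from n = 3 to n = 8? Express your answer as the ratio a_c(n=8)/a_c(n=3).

81/4096

a_c ∝ Z^3 · n^-4; with Z fixed, a_c ∝ n^-4.
a_c(n=8)/a_c(n=3) = (8/3)^-4 = 81/4096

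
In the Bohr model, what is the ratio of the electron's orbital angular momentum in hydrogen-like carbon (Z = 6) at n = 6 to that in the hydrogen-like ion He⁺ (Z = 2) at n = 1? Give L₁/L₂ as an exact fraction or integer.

6

L = nℏ is independent of Z.
L₁/L₂ = n₁/n₂ = 6/1 = 6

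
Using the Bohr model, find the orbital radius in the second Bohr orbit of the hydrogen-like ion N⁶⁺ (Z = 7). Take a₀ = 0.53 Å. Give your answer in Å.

0.30 Å

r_n = n²a₀/Z = 2² × 0.53 / 7
    = 4 × 0.53 / 7 = 0.30 Å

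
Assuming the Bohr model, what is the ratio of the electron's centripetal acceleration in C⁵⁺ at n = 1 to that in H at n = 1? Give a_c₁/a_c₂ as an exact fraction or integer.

a_c ∝ Z^3 · n^-4
a_c₁/a_c₂ = (6/1)^3 · (1/1)^-4 = 216

216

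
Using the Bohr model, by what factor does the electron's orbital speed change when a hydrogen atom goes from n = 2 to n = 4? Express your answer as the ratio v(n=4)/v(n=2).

1/2

v ∝ Z^1 · n^-1; with Z fixed, v ∝ n^-1.
v(n=4)/v(n=2) = (4/2)^-1 = 1/2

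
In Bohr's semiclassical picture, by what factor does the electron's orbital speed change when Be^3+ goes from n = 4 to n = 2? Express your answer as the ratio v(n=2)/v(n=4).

v ∝ Z^1 · n^-1; with Z fixed, v ∝ n^-1.
v(n=2)/v(n=4) = (2/4)^-1 = 2

2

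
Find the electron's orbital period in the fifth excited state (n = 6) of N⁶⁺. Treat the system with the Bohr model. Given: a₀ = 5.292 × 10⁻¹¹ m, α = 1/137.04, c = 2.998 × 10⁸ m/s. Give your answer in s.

r = n²a₀/Z = 6²·5.292 × 10⁻¹¹/7 = 2.722 × 10⁻¹⁰ m
v = Zαc/n = 7·0.007297·2.998 × 10⁸/6 = 2.552 × 10⁶ m/s
T = 2πr/v = 6.700 × 10⁻¹⁶ s

6.700 × 10⁻¹⁶ s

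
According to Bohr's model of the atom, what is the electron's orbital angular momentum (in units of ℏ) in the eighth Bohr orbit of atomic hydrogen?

L_n = nℏ, so L/ℏ = n = 8.

8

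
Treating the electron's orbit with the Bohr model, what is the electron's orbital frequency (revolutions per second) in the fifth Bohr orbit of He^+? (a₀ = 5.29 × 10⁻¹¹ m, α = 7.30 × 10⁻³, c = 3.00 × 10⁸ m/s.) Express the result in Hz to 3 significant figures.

r = n²a₀/Z = 6.61 × 10⁻¹⁰ m, v = Zαc/n = 8.76 × 10⁵ m/s
f = v/(2πr) = 2.11 × 10¹⁴ Hz

2.11 × 10¹⁴ Hz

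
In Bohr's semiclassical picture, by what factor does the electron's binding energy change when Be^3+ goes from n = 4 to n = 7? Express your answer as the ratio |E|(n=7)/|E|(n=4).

16/49

|E| ∝ Z^2 · n^-2; with Z fixed, |E| ∝ n^-2.
|E|(n=7)/|E|(n=4) = (7/4)^-2 = 16/49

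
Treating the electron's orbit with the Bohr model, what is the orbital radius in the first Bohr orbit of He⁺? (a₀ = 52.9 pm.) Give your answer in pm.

r_n = n²a₀/Z = 1² × 52.9 / 2
    = 1 × 52.9 / 2 = 26.4 pm

26.4 pm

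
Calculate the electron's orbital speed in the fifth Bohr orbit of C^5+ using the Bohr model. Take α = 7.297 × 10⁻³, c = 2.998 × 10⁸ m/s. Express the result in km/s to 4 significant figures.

v_n = Zαc/n = 6 × 0.007297 × 2.998 × 10⁸ / 5
    = 2625 km/s

2625 km/s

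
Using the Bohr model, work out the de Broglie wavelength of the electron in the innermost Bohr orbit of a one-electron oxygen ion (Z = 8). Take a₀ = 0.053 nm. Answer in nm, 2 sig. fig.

0.042 nm

The Bohr quantisation condition is nλ = 2πr_n.
r_n = n²a₀/Z = 0.0066 nm
λ = 2πr_n/n = 2π·0.0066/1 = 0.042 nm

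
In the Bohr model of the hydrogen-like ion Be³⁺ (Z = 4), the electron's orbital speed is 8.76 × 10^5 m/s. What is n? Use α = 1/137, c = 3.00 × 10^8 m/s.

v_n = Zαc/n ⇒ n = Zαc/v = 4 × 0.00730 × 3.00 × 10^8 / 8.76 × 10^5 ≈ 10.00
n = 10

10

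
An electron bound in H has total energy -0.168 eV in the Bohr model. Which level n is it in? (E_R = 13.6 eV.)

E_n = −E_R Z²/n² ⇒ n² = E_R Z²/(−E_n) = 13.6 × 1² / 0.168 ≈ 80.95
n = 9

9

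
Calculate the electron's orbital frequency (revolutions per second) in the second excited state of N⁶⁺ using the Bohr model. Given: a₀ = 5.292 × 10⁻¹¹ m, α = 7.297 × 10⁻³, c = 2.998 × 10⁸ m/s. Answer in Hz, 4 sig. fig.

1.194 × 10¹⁶ Hz

r = n²a₀/Z = 6.804 × 10⁻¹¹ m, v = Zαc/n = 5.104 × 10⁶ m/s
f = v/(2πr) = 1.194 × 10¹⁶ Hz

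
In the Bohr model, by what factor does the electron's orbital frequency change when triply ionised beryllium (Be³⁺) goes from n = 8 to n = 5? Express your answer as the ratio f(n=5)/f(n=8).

f ∝ Z^2 · n^-3; with Z fixed, f ∝ n^-3.
f(n=5)/f(n=8) = (5/8)^-3 = 512/125

512/125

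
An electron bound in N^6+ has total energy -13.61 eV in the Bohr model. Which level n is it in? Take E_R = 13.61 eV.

7

E_n = −E_R Z²/n² ⇒ n² = E_R Z²/(−E_n) = 13.61 × 7² / 13.61 ≈ 49.00
n = 7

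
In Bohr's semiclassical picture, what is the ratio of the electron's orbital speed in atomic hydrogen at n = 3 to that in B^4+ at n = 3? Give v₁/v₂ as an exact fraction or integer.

v ∝ Z^1 · n^-1
v₁/v₂ = (1/5)^1 · (3/3)^-1 = 1/5

1/5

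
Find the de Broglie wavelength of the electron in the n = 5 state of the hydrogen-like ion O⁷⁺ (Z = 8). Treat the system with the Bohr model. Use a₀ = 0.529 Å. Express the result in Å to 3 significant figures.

The Bohr quantisation condition is nλ = 2πr_n.
r_n = n²a₀/Z = 1.65 Å
λ = 2πr_n/n = 2π·1.65/5 = 2.08 Å

2.08 Å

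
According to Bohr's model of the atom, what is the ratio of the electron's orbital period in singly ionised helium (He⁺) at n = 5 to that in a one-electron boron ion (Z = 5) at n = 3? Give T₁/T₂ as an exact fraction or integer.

T ∝ Z^-2 · n^3
T₁/T₂ = (2/5)^-2 · (5/3)^3 = 3125/108

3125/108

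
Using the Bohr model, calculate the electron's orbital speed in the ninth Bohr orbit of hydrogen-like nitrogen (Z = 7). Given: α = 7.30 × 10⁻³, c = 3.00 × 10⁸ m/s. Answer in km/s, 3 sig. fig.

v_n = Zαc/n = 7 × 0.00730 × 3.00 × 10⁸ / 9
    = 1700 km/s

1700 km/s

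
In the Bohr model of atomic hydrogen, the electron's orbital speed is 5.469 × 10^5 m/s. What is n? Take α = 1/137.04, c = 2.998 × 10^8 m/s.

4

v_n = Zαc/n ⇒ n = Zαc/v = 1 × 0.007297 × 2.998 × 10^8 / 5.469 × 10^5 ≈ 4.00
n = 4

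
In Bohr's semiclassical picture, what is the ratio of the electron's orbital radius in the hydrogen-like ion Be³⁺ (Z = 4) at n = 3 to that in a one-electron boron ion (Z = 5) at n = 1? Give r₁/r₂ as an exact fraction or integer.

r ∝ Z^-1 · n^2
r₁/r₂ = (4/5)^-1 · (3/1)^2 = 45/4

45/4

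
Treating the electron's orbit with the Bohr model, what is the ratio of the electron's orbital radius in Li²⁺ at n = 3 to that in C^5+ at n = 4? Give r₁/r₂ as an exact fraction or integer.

9/8

r ∝ Z^-1 · n^2
r₁/r₂ = (3/6)^-1 · (3/4)^2 = 9/8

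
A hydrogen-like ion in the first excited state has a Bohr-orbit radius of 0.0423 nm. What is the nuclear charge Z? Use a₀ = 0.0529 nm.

5

r_n = n²a₀/Z ⇒ Z = n²a₀/r = 2² × 0.0529 / 0.0423 ≈ 5.00
Z = 5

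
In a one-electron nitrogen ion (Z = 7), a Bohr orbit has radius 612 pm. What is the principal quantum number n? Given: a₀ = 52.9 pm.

r_n = n²a₀/Z ⇒ n² = rZ/a₀ = 612 × 7 / 52.9 ≈ 80.98
n = 9

9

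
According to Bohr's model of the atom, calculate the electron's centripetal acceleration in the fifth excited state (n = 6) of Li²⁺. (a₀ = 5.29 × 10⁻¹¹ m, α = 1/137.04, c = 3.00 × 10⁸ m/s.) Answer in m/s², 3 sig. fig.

r = n²a₀/Z = 6.35 × 10⁻¹⁰ m, v = Zαc/n = 1.09 × 10⁶ m/s
a = v²/r = (1.09 × 10⁶)² / 6.35 × 10⁻¹⁰ = 1.89 × 10²¹ m/s²

1.89 × 10²¹ m/s²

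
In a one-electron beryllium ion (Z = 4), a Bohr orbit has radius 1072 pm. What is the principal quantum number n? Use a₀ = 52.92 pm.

r_n = n²a₀/Z ⇒ n² = rZ/a₀ = 1072 × 4 / 52.92 ≈ 81.03
n = 9

9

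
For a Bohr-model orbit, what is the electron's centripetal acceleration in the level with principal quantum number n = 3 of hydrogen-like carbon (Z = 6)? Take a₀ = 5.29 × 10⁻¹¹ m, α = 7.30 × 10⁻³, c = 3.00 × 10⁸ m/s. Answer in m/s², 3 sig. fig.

2.42 × 10²³ m/s²

r = n²a₀/Z = 7.94 × 10⁻¹¹ m, v = Zαc/n = 4.38 × 10⁶ m/s
a = v²/r = (4.38 × 10⁶)² / 7.94 × 10⁻¹¹ = 2.42 × 10²³ m/s²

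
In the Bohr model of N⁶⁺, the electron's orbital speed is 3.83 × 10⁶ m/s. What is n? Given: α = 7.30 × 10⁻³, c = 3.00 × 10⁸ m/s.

4

v_n = Zαc/n ⇒ n = Zαc/v = 7 × 0.00730 × 3.00 × 10⁸ / 3.83 × 10⁶ ≈ 4.00
n = 4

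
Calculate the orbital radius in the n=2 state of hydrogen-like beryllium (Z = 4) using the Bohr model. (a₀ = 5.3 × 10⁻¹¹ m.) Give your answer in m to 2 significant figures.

5.3 × 10⁻¹¹ m

r_n = n²a₀/Z = 2² × 5.3 × 10⁻¹¹ / 4
    = 4 × 5.3 × 10⁻¹¹ / 4 = 5.3 × 10⁻¹¹ m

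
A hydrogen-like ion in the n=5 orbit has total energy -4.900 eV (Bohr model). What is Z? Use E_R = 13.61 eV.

3

E_n = −E_R Z²/n² ⇒ Z² = −E_n n²/E_R = 4.900 × 5² / 13.61 ≈ 9.00
Z = 3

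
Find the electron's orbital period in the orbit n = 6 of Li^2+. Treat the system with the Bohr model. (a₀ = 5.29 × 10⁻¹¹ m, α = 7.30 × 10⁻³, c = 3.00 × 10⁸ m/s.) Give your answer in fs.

r = n²a₀/Z = 6²·5.29 × 10⁻¹¹/3 = 6.35 × 10⁻¹⁰ m
v = Zαc/n = 3·0.00730·3.00 × 10⁸/6 = 1.09 × 10⁶ m/s
T = 2πr/v = 3.64 × 10⁻¹⁵ s = 3.64 fs

3.64 fs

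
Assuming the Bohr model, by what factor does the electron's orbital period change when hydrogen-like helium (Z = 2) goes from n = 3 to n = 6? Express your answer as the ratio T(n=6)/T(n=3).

8

T ∝ Z^-2 · n^3; with Z fixed, T ∝ n^3.
T(n=6)/T(n=3) = (6/3)^3 = 8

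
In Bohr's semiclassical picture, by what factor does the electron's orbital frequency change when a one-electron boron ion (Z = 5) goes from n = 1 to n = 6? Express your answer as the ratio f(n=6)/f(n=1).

1/216

f ∝ Z^2 · n^-3; with Z fixed, f ∝ n^-3.
f(n=6)/f(n=1) = (6/1)^-3 = 1/216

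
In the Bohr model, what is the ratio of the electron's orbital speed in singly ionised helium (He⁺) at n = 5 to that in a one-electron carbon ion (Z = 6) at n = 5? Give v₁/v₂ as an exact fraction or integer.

v ∝ Z^1 · n^-1
v₁/v₂ = (2/6)^1 · (5/5)^-1 = 1/3

1/3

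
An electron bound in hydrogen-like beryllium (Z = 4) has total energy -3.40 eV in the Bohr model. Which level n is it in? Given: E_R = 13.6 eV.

8

E_n = −E_R Z²/n² ⇒ n² = E_R Z²/(−E_n) = 13.6 × 4² / 3.40 ≈ 64.00
n = 8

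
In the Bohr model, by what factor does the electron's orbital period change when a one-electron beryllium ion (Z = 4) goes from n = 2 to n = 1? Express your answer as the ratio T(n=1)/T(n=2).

1/8

T ∝ Z^-2 · n^3; with Z fixed, T ∝ n^3.
T(n=1)/T(n=2) = (1/2)^3 = 1/8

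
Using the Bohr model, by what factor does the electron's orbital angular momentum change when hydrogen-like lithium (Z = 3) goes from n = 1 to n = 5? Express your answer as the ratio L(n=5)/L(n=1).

L = nℏ depends only on n, so L ∝ n.
L(n=5)/L(n=1) = (5/1)^1 = 5

5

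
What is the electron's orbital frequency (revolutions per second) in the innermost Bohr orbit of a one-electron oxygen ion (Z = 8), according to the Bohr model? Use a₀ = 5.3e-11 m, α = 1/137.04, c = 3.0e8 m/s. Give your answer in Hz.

4.2e17 Hz

r = n²a₀/Z = 6.6e-12 m, v = Zαc/n = 1.8e7 m/s
f = v/(2πr) = 4.2e17 Hz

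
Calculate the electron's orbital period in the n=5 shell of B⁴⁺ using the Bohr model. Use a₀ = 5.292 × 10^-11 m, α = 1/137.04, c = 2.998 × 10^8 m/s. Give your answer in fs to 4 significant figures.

0.7600 fs

r = n²a₀/Z = 5²·5.292 × 10^-11/5 = 2.646 × 10^-10 m
v = Zαc/n = 5·0.007297·2.998 × 10^8/5 = 2.188 × 10^6 m/s
T = 2πr/v = 7.600 × 10^-16 s = 0.7600 fs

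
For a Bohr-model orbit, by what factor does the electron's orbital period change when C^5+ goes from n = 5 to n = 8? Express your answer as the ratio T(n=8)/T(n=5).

T ∝ Z^-2 · n^3; with Z fixed, T ∝ n^3.
T(n=8)/T(n=5) = (8/5)^3 = 512/125

512/125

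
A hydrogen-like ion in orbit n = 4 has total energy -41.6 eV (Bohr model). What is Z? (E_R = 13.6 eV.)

7

E_n = −E_R Z²/n² ⇒ Z² = −E_n n²/E_R = 41.6 × 4² / 13.6 ≈ 48.94
Z = 7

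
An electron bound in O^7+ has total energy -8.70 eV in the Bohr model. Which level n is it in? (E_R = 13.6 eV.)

10

E_n = −E_R Z²/n² ⇒ n² = E_R Z²/(−E_n) = 13.6 × 8² / 8.70 ≈ 100.05
n = 10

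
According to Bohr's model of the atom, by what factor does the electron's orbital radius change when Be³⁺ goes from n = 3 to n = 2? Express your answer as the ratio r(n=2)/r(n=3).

4/9

r ∝ Z^-1 · n^2; with Z fixed, r ∝ n^2.
r(n=2)/r(n=3) = (2/3)^2 = 4/9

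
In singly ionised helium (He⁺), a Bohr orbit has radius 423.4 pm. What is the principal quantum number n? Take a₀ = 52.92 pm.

r_n = n²a₀/Z ⇒ n² = rZ/a₀ = 423.4 × 2 / 52.92 ≈ 16.00
n = 4

4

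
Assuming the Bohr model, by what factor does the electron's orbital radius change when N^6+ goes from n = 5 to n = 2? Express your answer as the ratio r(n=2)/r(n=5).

4/25

r ∝ Z^-1 · n^2; with Z fixed, r ∝ n^2.
r(n=2)/r(n=5) = (2/5)^2 = 4/25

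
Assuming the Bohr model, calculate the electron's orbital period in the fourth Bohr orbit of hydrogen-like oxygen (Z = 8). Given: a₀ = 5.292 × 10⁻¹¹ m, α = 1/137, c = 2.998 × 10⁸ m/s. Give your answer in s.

r = n²a₀/Z = 4²·5.292 × 10⁻¹¹/8 = 1.058 × 10⁻¹⁰ m
v = Zαc/n = 8·0.007299·2.998 × 10⁸/4 = 4.377 × 10⁶ m/s
T = 2πr/v = 1.519 × 10⁻¹⁶ s

1.519 × 10⁻¹⁶ s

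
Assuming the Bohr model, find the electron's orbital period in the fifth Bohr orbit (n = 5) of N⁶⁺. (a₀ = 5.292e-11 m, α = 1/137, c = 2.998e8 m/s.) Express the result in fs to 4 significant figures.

r = n²a₀/Z = 5²·5.292e-11/7 = 1.890e-10 m
v = Zαc/n = 7·0.007299·2.998e8/5 = 3.064e6 m/s
T = 2πr/v = 3.876e-16 s = 0.3876 fs

0.3876 fs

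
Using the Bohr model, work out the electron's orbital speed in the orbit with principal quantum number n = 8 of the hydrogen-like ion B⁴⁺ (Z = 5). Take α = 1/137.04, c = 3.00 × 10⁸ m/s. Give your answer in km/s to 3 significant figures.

1370 km/s

v_n = Zαc/n = 5 × 0.00730 × 3.00 × 10⁸ / 8
    = 1370 km/s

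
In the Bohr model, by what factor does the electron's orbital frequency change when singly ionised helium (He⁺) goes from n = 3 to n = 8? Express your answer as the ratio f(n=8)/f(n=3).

f ∝ Z^2 · n^-3; with Z fixed, f ∝ n^-3.
f(n=8)/f(n=3) = (8/3)^-3 = 27/512

27/512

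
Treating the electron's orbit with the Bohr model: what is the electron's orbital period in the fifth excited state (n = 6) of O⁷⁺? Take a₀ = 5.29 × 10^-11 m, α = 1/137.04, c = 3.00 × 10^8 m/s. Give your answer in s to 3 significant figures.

r = n²a₀/Z = 6²·5.29 × 10^-11/8 = 2.38 × 10^-10 m
v = Zαc/n = 8·0.00730·3.00 × 10^8/6 = 2.92 × 10^6 m/s
T = 2πr/v = 5.12 × 10^-16 s

5.12 × 10^-16 s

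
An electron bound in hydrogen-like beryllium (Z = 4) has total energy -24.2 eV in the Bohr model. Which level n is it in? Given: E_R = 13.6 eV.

E_n = −E_R Z²/n² ⇒ n² = E_R Z²/(−E_n) = 13.6 × 4² / 24.2 ≈ 8.99
n = 3

3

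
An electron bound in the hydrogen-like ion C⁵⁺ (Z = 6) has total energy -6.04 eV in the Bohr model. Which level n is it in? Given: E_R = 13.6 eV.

E_n = −E_R Z²/n² ⇒ n² = E_R Z²/(−E_n) = 13.6 × 6² / 6.04 ≈ 81.06
n = 9

9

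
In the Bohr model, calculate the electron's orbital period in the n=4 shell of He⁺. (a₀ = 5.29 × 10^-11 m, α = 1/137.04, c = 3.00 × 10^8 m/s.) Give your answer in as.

r = n²a₀/Z = 4²·5.29 × 10^-11/2 = 4.23 × 10^-10 m
v = Zαc/n = 2·0.00730·3.00 × 10^8/4 = 1.09 × 10^6 m/s
T = 2πr/v = 2.43 × 10^-15 s = 2430 as

2430 as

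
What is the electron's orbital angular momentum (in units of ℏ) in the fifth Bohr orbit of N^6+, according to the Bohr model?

5

L_n = nℏ, so L/ℏ = n = 5.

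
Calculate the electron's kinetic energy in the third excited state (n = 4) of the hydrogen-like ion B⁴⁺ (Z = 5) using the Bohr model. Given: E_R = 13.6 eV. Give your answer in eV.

21.2 eV

For a Coulomb orbit the virial theorem gives K = −E_n.
E_n = −E_R·Z²/n², so K = E_R·Z²/n² = 13.6 × 5²/4² = 21.2 eV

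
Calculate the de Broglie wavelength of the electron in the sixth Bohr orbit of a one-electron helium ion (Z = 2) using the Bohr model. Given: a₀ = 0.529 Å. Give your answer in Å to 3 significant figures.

The Bohr quantisation condition is nλ = 2πr_n.
r_n = n²a₀/Z = 9.52 Å
λ = 2πr_n/n = 2π·9.52/6 = 9.97 Å

9.97 Å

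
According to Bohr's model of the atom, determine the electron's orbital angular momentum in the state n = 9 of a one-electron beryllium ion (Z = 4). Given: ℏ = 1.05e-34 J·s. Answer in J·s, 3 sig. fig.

L_n = nℏ = 9 × 1.05e-34 = 9.45e-34 J·s

9.45e-34 J·s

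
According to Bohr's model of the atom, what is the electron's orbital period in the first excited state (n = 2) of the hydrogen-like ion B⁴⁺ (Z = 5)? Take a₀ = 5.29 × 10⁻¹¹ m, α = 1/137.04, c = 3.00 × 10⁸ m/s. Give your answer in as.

48.6 as

r = n²a₀/Z = 2²·5.29 × 10⁻¹¹/5 = 4.23 × 10⁻¹¹ m
v = Zαc/n = 5·0.00730·3.00 × 10⁸/2 = 5.47 × 10⁶ m/s
T = 2πr/v = 4.86 × 10⁻¹⁷ s = 48.6 as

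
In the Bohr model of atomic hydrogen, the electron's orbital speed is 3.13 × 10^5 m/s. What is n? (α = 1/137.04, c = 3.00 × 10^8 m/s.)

7

v_n = Zαc/n ⇒ n = Zαc/v = 1 × 0.00730 × 3.00 × 10^8 / 3.13 × 10^5 ≈ 6.99
n = 7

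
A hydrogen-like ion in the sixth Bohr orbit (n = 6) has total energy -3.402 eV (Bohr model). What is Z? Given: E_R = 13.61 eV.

E_n = −E_R Z²/n² ⇒ Z² = −E_n n²/E_R = 3.402 × 6² / 13.61 ≈ 9.00
Z = 3

3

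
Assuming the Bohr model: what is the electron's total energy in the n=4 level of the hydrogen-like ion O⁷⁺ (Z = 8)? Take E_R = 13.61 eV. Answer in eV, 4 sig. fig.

E_n = −E_R·Z²/n² = −13.61 × 8²/4² = -54.44 eV

-54.44 eV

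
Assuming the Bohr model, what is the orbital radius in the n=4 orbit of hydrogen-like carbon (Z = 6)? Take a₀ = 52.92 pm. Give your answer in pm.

141.1 pm

r_n = n²a₀/Z = 4² × 52.92 / 6
    = 16 × 52.92 / 6 = 141.1 pm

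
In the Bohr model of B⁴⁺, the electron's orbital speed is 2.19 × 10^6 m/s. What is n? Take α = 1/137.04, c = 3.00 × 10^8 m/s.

v_n = Zαc/n ⇒ n = Zαc/v = 5 × 0.00730 × 3.00 × 10^8 / 2.19 × 10^6 ≈ 5.00
n = 5

5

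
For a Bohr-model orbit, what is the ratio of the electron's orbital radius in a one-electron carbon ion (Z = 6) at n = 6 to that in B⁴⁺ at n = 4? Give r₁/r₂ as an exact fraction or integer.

15/8

r ∝ Z^-1 · n^2
r₁/r₂ = (6/5)^-1 · (6/4)^2 = 15/8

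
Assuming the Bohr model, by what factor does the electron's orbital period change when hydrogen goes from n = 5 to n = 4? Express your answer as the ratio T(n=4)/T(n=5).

T ∝ Z^-2 · n^3; with Z fixed, T ∝ n^3.
T(n=4)/T(n=5) = (4/5)^3 = 64/125

64/125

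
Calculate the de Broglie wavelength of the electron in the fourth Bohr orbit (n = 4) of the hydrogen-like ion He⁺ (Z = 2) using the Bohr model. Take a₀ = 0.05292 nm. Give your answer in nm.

0.6650 nm

The Bohr quantisation condition is nλ = 2πr_n.
r_n = n²a₀/Z = 0.4234 nm
λ = 2πr_n/n = 2π·0.4234/4 = 0.6650 nm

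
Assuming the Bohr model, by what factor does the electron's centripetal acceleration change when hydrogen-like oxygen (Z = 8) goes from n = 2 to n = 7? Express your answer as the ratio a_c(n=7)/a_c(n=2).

a_c ∝ Z^3 · n^-4; with Z fixed, a_c ∝ n^-4.
a_c(n=7)/a_c(n=2) = (7/2)^-4 = 16/2401

16/2401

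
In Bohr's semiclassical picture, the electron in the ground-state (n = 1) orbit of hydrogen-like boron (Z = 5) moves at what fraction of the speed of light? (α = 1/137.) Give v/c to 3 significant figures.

0.0365

v_n = Zαc/n, so v/c = Zα/n = 5 × 0.00730 / 1 = 0.0365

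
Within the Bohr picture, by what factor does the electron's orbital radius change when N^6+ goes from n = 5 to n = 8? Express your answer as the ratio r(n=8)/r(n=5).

r ∝ Z^-1 · n^2; with Z fixed, r ∝ n^2.
r(n=8)/r(n=5) = (8/5)^2 = 64/25

64/25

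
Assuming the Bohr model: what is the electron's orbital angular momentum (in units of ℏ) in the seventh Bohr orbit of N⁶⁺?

7

L_n = nℏ, so L/ℏ = n = 7.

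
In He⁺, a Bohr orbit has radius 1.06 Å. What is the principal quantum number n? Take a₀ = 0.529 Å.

2

r_n = n²a₀/Z ⇒ n² = rZ/a₀ = 1.06 × 2 / 0.529 ≈ 4.01
n = 2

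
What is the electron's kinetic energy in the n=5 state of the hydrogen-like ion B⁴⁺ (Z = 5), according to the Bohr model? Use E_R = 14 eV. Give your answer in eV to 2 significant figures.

14 eV

For a Coulomb orbit the virial theorem gives K = −E_n.
E_n = −E_R·Z²/n², so K = E_R·Z²/n² = 14 × 5²/5² = 14 eV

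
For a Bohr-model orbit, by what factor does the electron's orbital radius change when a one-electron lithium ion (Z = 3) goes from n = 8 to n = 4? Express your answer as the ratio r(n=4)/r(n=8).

1/4

r ∝ Z^-1 · n^2; with Z fixed, r ∝ n^2.
r(n=4)/r(n=8) = (4/8)^2 = 1/4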